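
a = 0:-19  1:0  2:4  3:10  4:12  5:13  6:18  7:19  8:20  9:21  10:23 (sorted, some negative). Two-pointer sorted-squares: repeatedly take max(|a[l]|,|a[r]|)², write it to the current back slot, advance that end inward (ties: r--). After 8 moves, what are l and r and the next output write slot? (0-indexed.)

l=0 r=10: |-19|<=|23| out[10]=529, r--
l=0 r=9: |-19|<=|21| out[9]=441, r--
l=0 r=8: |-19|<=|20| out[8]=400, r--
l=0 r=7: |-19|<=|19| out[7]=361, r--
l=0 r=6: |-19|>|18| out[6]=361, l++
l=1 r=6: |0|<=|18| out[5]=324, r--
l=1 r=5: |0|<=|13| out[4]=169, r--
l=1 r=4: |0|<=|12| out[3]=144, r--

l=1, r=3, next write slot=2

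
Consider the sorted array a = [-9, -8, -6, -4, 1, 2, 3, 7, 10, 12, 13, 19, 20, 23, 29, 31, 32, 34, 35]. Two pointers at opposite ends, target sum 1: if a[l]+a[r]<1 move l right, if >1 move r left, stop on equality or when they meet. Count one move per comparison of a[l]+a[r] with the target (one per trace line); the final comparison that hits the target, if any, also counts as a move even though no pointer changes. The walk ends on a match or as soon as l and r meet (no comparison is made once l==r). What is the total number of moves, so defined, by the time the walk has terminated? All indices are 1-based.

11 moves

l=1 r=19: -9+35=26 >1, r--
l=1 r=18: -9+34=25 >1, r--
l=1 r=17: -9+32=23 >1, r--
l=1 r=16: -9+31=22 >1, r--
l=1 r=15: -9+29=20 >1, r--
l=1 r=14: -9+23=14 >1, r--
l=1 r=13: -9+20=11 >1, r--
l=1 r=12: -9+19=10 >1, r--
l=1 r=11: -9+13=4 >1, r--
l=1 r=10: -9+12=3 >1, r--
l=1 r=9: -9+10=1, found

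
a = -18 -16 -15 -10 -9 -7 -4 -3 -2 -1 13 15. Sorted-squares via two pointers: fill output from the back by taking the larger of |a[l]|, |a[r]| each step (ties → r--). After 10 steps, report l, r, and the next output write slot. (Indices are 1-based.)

l=9, r=10, next write slot=2

[1,12] |-18|>|15| out[12]=324 → l++
[2,12] |-16|>|15| out[11]=256 → l++
[3,12] |-15|<=|15| out[10]=225 → r--
[3,11] |-15|>|13| out[9]=225 → l++
[4,11] |-10|<=|13| out[8]=169 → r--
[4,10] |-10|>|-1| out[7]=100 → l++
[5,10] |-9|>|-1| out[6]=81 → l++
[6,10] |-7|>|-1| out[5]=49 → l++
[7,10] |-4|>|-1| out[4]=16 → l++
[8,10] |-3|>|-1| out[3]=9 → l++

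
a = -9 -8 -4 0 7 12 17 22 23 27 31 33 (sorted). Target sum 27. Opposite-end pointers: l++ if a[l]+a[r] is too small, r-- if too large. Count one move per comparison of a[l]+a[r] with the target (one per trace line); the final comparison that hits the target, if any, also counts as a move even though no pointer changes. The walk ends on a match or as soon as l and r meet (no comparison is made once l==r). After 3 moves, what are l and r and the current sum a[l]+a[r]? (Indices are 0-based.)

l=0 r=11: -9+33=24 <27, l++
l=1 r=11: -8+33=25 <27, l++
l=2 r=11: -4+33=29 >27, r--

l=2, r=10, sum=27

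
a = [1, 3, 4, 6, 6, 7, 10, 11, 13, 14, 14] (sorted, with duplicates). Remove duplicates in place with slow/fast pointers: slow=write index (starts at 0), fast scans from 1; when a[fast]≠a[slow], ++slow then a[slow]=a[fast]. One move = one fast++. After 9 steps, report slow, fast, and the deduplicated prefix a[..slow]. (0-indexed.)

slow=8, fast=10, prefix=[1, 3, 4, 6, 7, 10, 11, 13, 14]

slow=0 fast=1: a[fast]=3≠a[slow]=1 write a[1]=3, slow++,fast++
slow=1 fast=2: a[fast]=4≠a[slow]=3 write a[2]=4, slow++,fast++
slow=2 fast=3: a[fast]=6≠a[slow]=4 write a[3]=6, slow++,fast++
slow=3 fast=4: a[fast]=6=a[slow] dup, fast++
slow=3 fast=5: a[fast]=7≠a[slow]=6 write a[4]=7, slow++,fast++
slow=4 fast=6: a[fast]=10≠a[slow]=7 write a[5]=10, slow++,fast++
slow=5 fast=7: a[fast]=11≠a[slow]=10 write a[6]=11, slow++,fast++
slow=6 fast=8: a[fast]=13≠a[slow]=11 write a[7]=13, slow++,fast++
slow=7 fast=9: a[fast]=14≠a[slow]=13 write a[8]=14, slow++,fast++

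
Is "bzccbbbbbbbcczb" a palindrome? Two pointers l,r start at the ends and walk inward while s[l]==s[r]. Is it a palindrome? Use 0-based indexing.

palindrome

[0,14] 'b'=='b' → l++,r--
[1,13] 'z'=='z' → l++,r--
[2,12] 'c'=='c' → l++,r--
[3,11] 'c'=='c' → l++,r--
[4,10] 'b'=='b' → l++,r--
[5,9] 'b'=='b' → l++,r--
[6,8] 'b'=='b' → l++,r--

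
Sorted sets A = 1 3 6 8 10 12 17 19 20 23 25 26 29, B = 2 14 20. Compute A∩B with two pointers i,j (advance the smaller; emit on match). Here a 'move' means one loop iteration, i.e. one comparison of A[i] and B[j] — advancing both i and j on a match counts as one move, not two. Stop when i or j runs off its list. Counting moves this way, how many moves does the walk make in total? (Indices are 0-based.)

i=0 j=0: 1<2, i++
i=1 j=0: 3>2, j++
i=1 j=1: 3<14, i++
i=2 j=1: 6<14, i++
i=3 j=1: 8<14, i++
i=4 j=1: 10<14, i++
i=5 j=1: 12<14, i++
i=6 j=1: 17>14, j++
i=6 j=2: 17<20, i++
i=7 j=2: 19<20, i++
i=8 j=2: 20==20 emit, i++,j++

11 moves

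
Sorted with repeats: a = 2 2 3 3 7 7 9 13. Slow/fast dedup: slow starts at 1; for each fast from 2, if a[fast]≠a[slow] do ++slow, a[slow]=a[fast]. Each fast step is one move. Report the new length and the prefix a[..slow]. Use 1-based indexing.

length 5; prefix = [2, 3, 7, 9, 13]

slow=1 fast=2: a[fast]=2=a[slow] dup, fast++
slow=1 fast=3: a[fast]=3≠a[slow]=2 write a[2]=3, slow++,fast++
slow=2 fast=4: a[fast]=3=a[slow] dup, fast++
slow=2 fast=5: a[fast]=7≠a[slow]=3 write a[3]=7, slow++,fast++
slow=3 fast=6: a[fast]=7=a[slow] dup, fast++
slow=3 fast=7: a[fast]=9≠a[slow]=7 write a[4]=9, slow++,fast++
slow=4 fast=8: a[fast]=13≠a[slow]=9 write a[5]=13, slow++,fast++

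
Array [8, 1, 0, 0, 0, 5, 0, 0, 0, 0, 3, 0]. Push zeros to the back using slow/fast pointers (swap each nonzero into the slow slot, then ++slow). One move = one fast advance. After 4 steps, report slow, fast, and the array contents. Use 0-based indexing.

slow=2, fast=4, a=[8, 1, 0, 0, 0, 5, 0, 0, 0, 0, 3, 0]

(s=0,f=0) a[fast]=8≠0 swap→a[0]=8 → slow++,fast++
(s=1,f=1) a[fast]=1≠0 swap→a[1]=1 → slow++,fast++
(s=2,f=2) a[fast]=0 → fast++
(s=2,f=3) a[fast]=0 → fast++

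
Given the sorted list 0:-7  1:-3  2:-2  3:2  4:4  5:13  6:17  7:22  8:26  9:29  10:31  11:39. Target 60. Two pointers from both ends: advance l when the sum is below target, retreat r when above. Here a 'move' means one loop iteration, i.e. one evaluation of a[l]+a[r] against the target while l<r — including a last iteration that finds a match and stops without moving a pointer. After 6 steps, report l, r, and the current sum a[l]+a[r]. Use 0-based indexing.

l=6, r=11, sum=56

[0,11] -7+39=32 <60 → l++
[1,11] -3+39=36 <60 → l++
[2,11] -2+39=37 <60 → l++
[3,11] 2+39=41 <60 → l++
[4,11] 4+39=43 <60 → l++
[5,11] 13+39=52 <60 → l++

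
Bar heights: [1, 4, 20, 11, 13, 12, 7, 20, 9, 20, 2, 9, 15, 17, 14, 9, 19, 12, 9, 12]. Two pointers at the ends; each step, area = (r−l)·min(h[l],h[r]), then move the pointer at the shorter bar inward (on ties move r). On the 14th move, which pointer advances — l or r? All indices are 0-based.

l=0 r=19: min(1,12)*19=19 best=19 *, l++
l=1 r=19: min(4,12)*18=72 best=72 *, l++
l=2 r=19: min(20,12)*17=204 best=204 *, r--
l=2 r=18: min(20,9)*16=144 best=204, r--
l=2 r=17: min(20,12)*15=180 best=204, r--
l=2 r=16: min(20,19)*14=266 best=266 *, r--
l=2 r=15: min(20,9)*13=117 best=266, r--
l=2 r=14: min(20,14)*12=168 best=266, r--
l=2 r=13: min(20,17)*11=187 best=266, r--
l=2 r=12: min(20,15)*10=150 best=266, r--
l=2 r=11: min(20,9)*9=81 best=266, r--
l=2 r=10: min(20,2)*8=16 best=266, r--
l=2 r=9: min(20,20)*7=140 best=266, r--
l=2 r=8: min(20,9)*6=54 best=266, r--

r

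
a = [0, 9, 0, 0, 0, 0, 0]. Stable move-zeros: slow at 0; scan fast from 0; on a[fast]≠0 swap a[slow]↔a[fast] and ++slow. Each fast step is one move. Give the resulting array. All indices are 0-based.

[9, 0, 0, 0, 0, 0, 0]

slow=0 fast=0: a[fast]=0, fast++
slow=0 fast=1: a[fast]=9≠0 swap→a[0]=9, slow++,fast++
slow=1 fast=2: a[fast]=0, fast++
slow=1 fast=3: a[fast]=0, fast++
slow=1 fast=4: a[fast]=0, fast++
slow=1 fast=5: a[fast]=0, fast++
slow=1 fast=6: a[fast]=0, fast++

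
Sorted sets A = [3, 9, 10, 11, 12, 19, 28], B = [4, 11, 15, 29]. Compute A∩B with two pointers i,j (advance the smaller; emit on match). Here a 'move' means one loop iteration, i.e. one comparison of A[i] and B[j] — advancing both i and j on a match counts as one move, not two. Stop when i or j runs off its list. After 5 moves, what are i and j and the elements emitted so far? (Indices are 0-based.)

i=0 j=0: 3<4, i++
i=1 j=0: 9>4, j++
i=1 j=1: 9<11, i++
i=2 j=1: 10<11, i++
i=3 j=1: 11==11 emit, i++,j++

i=4, j=2, emitted=[11]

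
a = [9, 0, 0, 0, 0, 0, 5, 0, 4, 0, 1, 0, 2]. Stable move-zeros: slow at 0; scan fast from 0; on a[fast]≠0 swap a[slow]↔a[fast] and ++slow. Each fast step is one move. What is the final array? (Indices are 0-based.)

[9, 5, 4, 1, 2, 0, 0, 0, 0, 0, 0, 0, 0]

slow=0 fast=0: a[fast]=9≠0 swap→a[0]=9, slow++,fast++
slow=1 fast=1: a[fast]=0, fast++
slow=1 fast=2: a[fast]=0, fast++
slow=1 fast=3: a[fast]=0, fast++
slow=1 fast=4: a[fast]=0, fast++
slow=1 fast=5: a[fast]=0, fast++
slow=1 fast=6: a[fast]=5≠0 swap→a[1]=5, slow++,fast++
slow=2 fast=7: a[fast]=0, fast++
slow=2 fast=8: a[fast]=4≠0 swap→a[2]=4, slow++,fast++
slow=3 fast=9: a[fast]=0, fast++
slow=3 fast=10: a[fast]=1≠0 swap→a[3]=1, slow++,fast++
slow=4 fast=11: a[fast]=0, fast++
slow=4 fast=12: a[fast]=2≠0 swap→a[4]=2, slow++,fast++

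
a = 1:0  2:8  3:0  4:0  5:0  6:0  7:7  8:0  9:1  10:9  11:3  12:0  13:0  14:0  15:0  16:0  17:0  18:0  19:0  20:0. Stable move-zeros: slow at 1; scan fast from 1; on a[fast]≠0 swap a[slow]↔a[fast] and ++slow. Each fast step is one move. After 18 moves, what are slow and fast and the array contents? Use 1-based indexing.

slow=6, fast=19, a=[8, 7, 1, 9, 3, 0, 0, 0, 0, 0, 0, 0, 0, 0, 0, 0, 0, 0, 0, 0]

slow=1 fast=1: a[fast]=0, fast++
slow=1 fast=2: a[fast]=8≠0 swap→a[1]=8, slow++,fast++
slow=2 fast=3: a[fast]=0, fast++
slow=2 fast=4: a[fast]=0, fast++
slow=2 fast=5: a[fast]=0, fast++
slow=2 fast=6: a[fast]=0, fast++
slow=2 fast=7: a[fast]=7≠0 swap→a[2]=7, slow++,fast++
slow=3 fast=8: a[fast]=0, fast++
slow=3 fast=9: a[fast]=1≠0 swap→a[3]=1, slow++,fast++
slow=4 fast=10: a[fast]=9≠0 swap→a[4]=9, slow++,fast++
slow=5 fast=11: a[fast]=3≠0 swap→a[5]=3, slow++,fast++
slow=6 fast=12: a[fast]=0, fast++
slow=6 fast=13: a[fast]=0, fast++
slow=6 fast=14: a[fast]=0, fast++
slow=6 fast=15: a[fast]=0, fast++
slow=6 fast=16: a[fast]=0, fast++
slow=6 fast=17: a[fast]=0, fast++
slow=6 fast=18: a[fast]=0, fast++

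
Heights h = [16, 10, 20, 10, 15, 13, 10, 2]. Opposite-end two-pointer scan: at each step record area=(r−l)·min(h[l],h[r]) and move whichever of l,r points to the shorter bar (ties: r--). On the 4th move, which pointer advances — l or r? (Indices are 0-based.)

r

l=0 r=7: min(16,2)*7=14 best=14 *, r--
l=0 r=6: min(16,10)*6=60 best=60 *, r--
l=0 r=5: min(16,13)*5=65 best=65 *, r--
l=0 r=4: min(16,15)*4=60 best=65, r--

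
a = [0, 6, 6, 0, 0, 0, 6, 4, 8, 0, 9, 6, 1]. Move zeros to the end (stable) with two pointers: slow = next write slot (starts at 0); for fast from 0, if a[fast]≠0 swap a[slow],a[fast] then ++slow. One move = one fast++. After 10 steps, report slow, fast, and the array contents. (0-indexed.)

(s=0,f=0) a[fast]=0 → fast++
(s=0,f=1) a[fast]=6≠0 swap→a[0]=6 → slow++,fast++
(s=1,f=2) a[fast]=6≠0 swap→a[1]=6 → slow++,fast++
(s=2,f=3) a[fast]=0 → fast++
(s=2,f=4) a[fast]=0 → fast++
(s=2,f=5) a[fast]=0 → fast++
(s=2,f=6) a[fast]=6≠0 swap→a[2]=6 → slow++,fast++
(s=3,f=7) a[fast]=4≠0 swap→a[3]=4 → slow++,fast++
(s=4,f=8) a[fast]=8≠0 swap→a[4]=8 → slow++,fast++
(s=5,f=9) a[fast]=0 → fast++

slow=5, fast=10, a=[6, 6, 6, 4, 8, 0, 0, 0, 0, 0, 9, 6, 1]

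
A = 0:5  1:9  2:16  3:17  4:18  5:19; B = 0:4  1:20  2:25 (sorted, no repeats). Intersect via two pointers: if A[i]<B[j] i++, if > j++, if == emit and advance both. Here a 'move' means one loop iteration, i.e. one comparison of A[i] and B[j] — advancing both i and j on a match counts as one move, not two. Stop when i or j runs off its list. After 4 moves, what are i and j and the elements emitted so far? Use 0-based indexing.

i=0 j=0: 5>4, j++
i=0 j=1: 5<20, i++
i=1 j=1: 9<20, i++
i=2 j=1: 16<20, i++

i=3, j=1, emitted=[]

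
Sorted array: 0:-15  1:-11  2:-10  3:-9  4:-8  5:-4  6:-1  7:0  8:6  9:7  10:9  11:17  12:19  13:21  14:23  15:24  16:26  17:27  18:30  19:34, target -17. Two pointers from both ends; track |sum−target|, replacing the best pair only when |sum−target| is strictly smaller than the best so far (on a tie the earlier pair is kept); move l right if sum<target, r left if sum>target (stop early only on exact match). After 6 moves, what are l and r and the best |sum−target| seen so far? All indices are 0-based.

l=0 r=19: -15+34=19 d=36 *, r--
l=0 r=18: -15+30=15 d=32 *, r--
l=0 r=17: -15+27=12 d=29 *, r--
l=0 r=16: -15+26=11 d=28 *, r--
l=0 r=15: -15+24=9 d=26 *, r--
l=0 r=14: -15+23=8 d=25 *, r--

l=0, r=13, best |Δ|=25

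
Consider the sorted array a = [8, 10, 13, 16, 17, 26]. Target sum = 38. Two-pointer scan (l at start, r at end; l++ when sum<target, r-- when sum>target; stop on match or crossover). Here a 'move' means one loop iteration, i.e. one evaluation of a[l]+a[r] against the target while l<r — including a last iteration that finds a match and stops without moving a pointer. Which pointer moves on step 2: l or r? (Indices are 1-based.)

l=1 r=6: 8+26=34 <38, l++
l=2 r=6: 10+26=36 <38, l++

l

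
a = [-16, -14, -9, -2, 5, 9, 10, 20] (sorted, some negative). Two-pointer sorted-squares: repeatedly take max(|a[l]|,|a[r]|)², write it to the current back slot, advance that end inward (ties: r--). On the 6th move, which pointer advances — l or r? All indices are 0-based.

[0,7] |-16|<=|20| out[7]=400 → r--
[0,6] |-16|>|10| out[6]=256 → l++
[1,6] |-14|>|10| out[5]=196 → l++
[2,6] |-9|<=|10| out[4]=100 → r--
[2,5] |-9|<=|9| out[3]=81 → r--
[2,4] |-9|>|5| out[2]=81 → l++

l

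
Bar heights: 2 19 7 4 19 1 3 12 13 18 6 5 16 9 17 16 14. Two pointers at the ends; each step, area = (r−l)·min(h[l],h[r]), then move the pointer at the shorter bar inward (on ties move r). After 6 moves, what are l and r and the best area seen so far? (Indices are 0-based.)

l=0 r=16: min(2,14)*16=32 best=32 *, l++
l=1 r=16: min(19,14)*15=210 best=210 *, r--
l=1 r=15: min(19,16)*14=224 best=224 *, r--
l=1 r=14: min(19,17)*13=221 best=224, r--
l=1 r=13: min(19,9)*12=108 best=224, r--
l=1 r=12: min(19,16)*11=176 best=224, r--

l=1, r=11, best area=224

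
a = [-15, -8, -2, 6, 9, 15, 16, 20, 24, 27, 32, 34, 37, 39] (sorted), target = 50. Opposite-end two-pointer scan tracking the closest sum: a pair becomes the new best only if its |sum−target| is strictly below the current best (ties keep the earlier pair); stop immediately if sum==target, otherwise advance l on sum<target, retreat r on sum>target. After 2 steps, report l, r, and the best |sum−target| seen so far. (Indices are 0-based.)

[0,13] -15+39=24 d=26 * → l++
[1,13] -8+39=31 d=19 * → l++

l=2, r=13, best |Δ|=19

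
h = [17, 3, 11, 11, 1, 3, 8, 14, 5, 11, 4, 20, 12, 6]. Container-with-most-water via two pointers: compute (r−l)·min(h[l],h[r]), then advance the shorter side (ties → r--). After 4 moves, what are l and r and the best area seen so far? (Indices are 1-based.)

l=3, r=12, best area=187

l=1 r=14: min(17,6)*13=78 best=78 *, r--
l=1 r=13: min(17,12)*12=144 best=144 *, r--
l=1 r=12: min(17,20)*11=187 best=187 *, l++
l=2 r=12: min(3,20)*10=30 best=187, l++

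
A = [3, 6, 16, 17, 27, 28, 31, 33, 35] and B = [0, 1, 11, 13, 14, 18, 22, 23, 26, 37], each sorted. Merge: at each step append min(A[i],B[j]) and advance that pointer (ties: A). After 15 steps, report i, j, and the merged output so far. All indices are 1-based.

i=7, j=10, merged so far=[0, 1, 3, 6, 11, 13, 14, 16, 17, 18, 22, 23, 26, 27, 28]

[i=1,j=1] A[i]=3>B[j]=0 take 0 → j++
[i=1,j=2] A[i]=3>B[j]=1 take 1 → j++
[i=1,j=3] A[i]=3<=B[j]=11 take 3 → i++
[i=2,j=3] A[i]=6<=B[j]=11 take 6 → i++
[i=3,j=3] A[i]=16>B[j]=11 take 11 → j++
[i=3,j=4] A[i]=16>B[j]=13 take 13 → j++
[i=3,j=5] A[i]=16>B[j]=14 take 14 → j++
[i=3,j=6] A[i]=16<=B[j]=18 take 16 → i++
[i=4,j=6] A[i]=17<=B[j]=18 take 17 → i++
[i=5,j=6] A[i]=27>B[j]=18 take 18 → j++
[i=5,j=7] A[i]=27>B[j]=22 take 22 → j++
[i=5,j=8] A[i]=27>B[j]=23 take 23 → j++
[i=5,j=9] A[i]=27>B[j]=26 take 26 → j++
[i=5,j=10] A[i]=27<=B[j]=37 take 27 → i++
[i=6,j=10] A[i]=28<=B[j]=37 take 28 → i++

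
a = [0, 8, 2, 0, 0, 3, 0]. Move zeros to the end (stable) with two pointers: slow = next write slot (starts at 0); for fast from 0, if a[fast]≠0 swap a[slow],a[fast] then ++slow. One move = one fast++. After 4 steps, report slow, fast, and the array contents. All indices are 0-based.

(s=0,f=0) a[fast]=0 → fast++
(s=0,f=1) a[fast]=8≠0 swap→a[0]=8 → slow++,fast++
(s=1,f=2) a[fast]=2≠0 swap→a[1]=2 → slow++,fast++
(s=2,f=3) a[fast]=0 → fast++

slow=2, fast=4, a=[8, 2, 0, 0, 0, 3, 0]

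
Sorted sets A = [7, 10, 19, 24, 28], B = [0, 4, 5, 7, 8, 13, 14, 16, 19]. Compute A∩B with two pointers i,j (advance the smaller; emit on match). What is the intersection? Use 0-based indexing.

i=0 j=0: 7>0, j++
i=0 j=1: 7>4, j++
i=0 j=2: 7>5, j++
i=0 j=3: 7==7 emit, i++,j++
i=1 j=4: 10>8, j++
i=1 j=5: 10<13, i++
i=2 j=5: 19>13, j++
i=2 j=6: 19>14, j++
i=2 j=7: 19>16, j++
i=2 j=8: 19==19 emit, i++,j++

intersection = [7, 19]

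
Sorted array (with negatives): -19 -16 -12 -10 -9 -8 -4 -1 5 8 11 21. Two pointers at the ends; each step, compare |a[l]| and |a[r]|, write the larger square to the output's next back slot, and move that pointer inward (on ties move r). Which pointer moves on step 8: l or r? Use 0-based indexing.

r

l=0 r=11: |-19|<=|21| out[11]=441, r--
l=0 r=10: |-19|>|11| out[10]=361, l++
l=1 r=10: |-16|>|11| out[9]=256, l++
l=2 r=10: |-12|>|11| out[8]=144, l++
l=3 r=10: |-10|<=|11| out[7]=121, r--
l=3 r=9: |-10|>|8| out[6]=100, l++
l=4 r=9: |-9|>|8| out[5]=81, l++
l=5 r=9: |-8|<=|8| out[4]=64, r--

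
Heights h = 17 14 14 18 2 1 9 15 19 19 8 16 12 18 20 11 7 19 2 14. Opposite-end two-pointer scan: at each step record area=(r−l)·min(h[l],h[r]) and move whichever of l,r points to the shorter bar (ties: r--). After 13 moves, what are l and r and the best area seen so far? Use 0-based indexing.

l=8, r=14, best area=289

[0,19] min(17,14)*19=266 best=266 * → r--
[0,18] min(17,2)*18=36 best=266 → r--
[0,17] min(17,19)*17=289 best=289 * → l++
[1,17] min(14,19)*16=224 best=289 → l++
[2,17] min(14,19)*15=210 best=289 → l++
[3,17] min(18,19)*14=252 best=289 → l++
[4,17] min(2,19)*13=26 best=289 → l++
[5,17] min(1,19)*12=12 best=289 → l++
[6,17] min(9,19)*11=99 best=289 → l++
[7,17] min(15,19)*10=150 best=289 → l++
[8,17] min(19,19)*9=171 best=289 → r--
[8,16] min(19,7)*8=56 best=289 → r--
[8,15] min(19,11)*7=77 best=289 → r--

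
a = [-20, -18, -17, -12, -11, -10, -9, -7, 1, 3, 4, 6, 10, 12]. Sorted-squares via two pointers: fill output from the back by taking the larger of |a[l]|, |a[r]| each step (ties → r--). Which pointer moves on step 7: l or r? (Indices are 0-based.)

r

l=0 r=13: |-20|>|12| out[13]=400, l++
l=1 r=13: |-18|>|12| out[12]=324, l++
l=2 r=13: |-17|>|12| out[11]=289, l++
l=3 r=13: |-12|<=|12| out[10]=144, r--
l=3 r=12: |-12|>|10| out[9]=144, l++
l=4 r=12: |-11|>|10| out[8]=121, l++
l=5 r=12: |-10|<=|10| out[7]=100, r--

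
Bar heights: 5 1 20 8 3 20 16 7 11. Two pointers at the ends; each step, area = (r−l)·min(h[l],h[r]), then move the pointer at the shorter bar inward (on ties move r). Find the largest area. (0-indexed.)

max area = 66

[0,8] min(5,11)*8=40 best=40 * → l++
[1,8] min(1,11)*7=7 best=40 → l++
[2,8] min(20,11)*6=66 best=66 * → r--
[2,7] min(20,7)*5=35 best=66 → r--
[2,6] min(20,16)*4=64 best=66 → r--
[2,5] min(20,20)*3=60 best=66 → r--
[2,4] min(20,3)*2=6 best=66 → r--
[2,3] min(20,8)*1=8 best=66 → r--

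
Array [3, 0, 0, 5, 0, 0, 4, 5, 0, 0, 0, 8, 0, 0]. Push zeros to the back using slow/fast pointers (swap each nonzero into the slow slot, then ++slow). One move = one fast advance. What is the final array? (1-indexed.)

(s=1,f=1) a[fast]=3≠0 swap→a[1]=3 → slow++,fast++
(s=2,f=2) a[fast]=0 → fast++
(s=2,f=3) a[fast]=0 → fast++
(s=2,f=4) a[fast]=5≠0 swap→a[2]=5 → slow++,fast++
(s=3,f=5) a[fast]=0 → fast++
(s=3,f=6) a[fast]=0 → fast++
(s=3,f=7) a[fast]=4≠0 swap→a[3]=4 → slow++,fast++
(s=4,f=8) a[fast]=5≠0 swap→a[4]=5 → slow++,fast++
(s=5,f=9) a[fast]=0 → fast++
(s=5,f=10) a[fast]=0 → fast++
(s=5,f=11) a[fast]=0 → fast++
(s=5,f=12) a[fast]=8≠0 swap→a[5]=8 → slow++,fast++
(s=6,f=13) a[fast]=0 → fast++
(s=6,f=14) a[fast]=0 → fast++

[3, 5, 4, 5, 8, 0, 0, 0, 0, 0, 0, 0, 0, 0]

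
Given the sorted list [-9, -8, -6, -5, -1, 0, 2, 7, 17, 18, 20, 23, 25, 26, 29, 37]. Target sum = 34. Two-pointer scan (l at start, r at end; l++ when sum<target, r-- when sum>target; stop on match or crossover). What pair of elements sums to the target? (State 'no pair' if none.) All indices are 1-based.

no pair

[1,16] -9+37=28 <34 → l++
[2,16] -8+37=29 <34 → l++
[3,16] -6+37=31 <34 → l++
[4,16] -5+37=32 <34 → l++
[5,16] -1+37=36 >34 → r--
[5,15] -1+29=28 <34 → l++
[6,15] 0+29=29 <34 → l++
[7,15] 2+29=31 <34 → l++
[8,15] 7+29=36 >34 → r--
[8,14] 7+26=33 <34 → l++
[9,14] 17+26=43 >34 → r--
[9,13] 17+25=42 >34 → r--
[9,12] 17+23=40 >34 → r--
[9,11] 17+20=37 >34 → r--
[9,10] 17+18=35 >34 → r--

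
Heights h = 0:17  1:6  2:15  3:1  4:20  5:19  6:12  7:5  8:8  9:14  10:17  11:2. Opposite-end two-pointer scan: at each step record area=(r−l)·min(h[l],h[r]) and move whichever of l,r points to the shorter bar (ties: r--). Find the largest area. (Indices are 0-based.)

max area = 170

l=0 r=11: min(17,2)*11=22 best=22 *, r--
l=0 r=10: min(17,17)*10=170 best=170 *, r--
l=0 r=9: min(17,14)*9=126 best=170, r--
l=0 r=8: min(17,8)*8=64 best=170, r--
l=0 r=7: min(17,5)*7=35 best=170, r--
l=0 r=6: min(17,12)*6=72 best=170, r--
l=0 r=5: min(17,19)*5=85 best=170, l++
l=1 r=5: min(6,19)*4=24 best=170, l++
l=2 r=5: min(15,19)*3=45 best=170, l++
l=3 r=5: min(1,19)*2=2 best=170, l++
l=4 r=5: min(20,19)*1=19 best=170, r--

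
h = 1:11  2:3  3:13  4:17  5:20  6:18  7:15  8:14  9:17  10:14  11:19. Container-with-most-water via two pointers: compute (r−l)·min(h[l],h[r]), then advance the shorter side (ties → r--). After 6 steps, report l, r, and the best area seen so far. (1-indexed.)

[1,11] min(11,19)*10=110 best=110 * → l++
[2,11] min(3,19)*9=27 best=110 → l++
[3,11] min(13,19)*8=104 best=110 → l++
[4,11] min(17,19)*7=119 best=119 * → l++
[5,11] min(20,19)*6=114 best=119 → r--
[5,10] min(20,14)*5=70 best=119 → r--

l=5, r=9, best area=119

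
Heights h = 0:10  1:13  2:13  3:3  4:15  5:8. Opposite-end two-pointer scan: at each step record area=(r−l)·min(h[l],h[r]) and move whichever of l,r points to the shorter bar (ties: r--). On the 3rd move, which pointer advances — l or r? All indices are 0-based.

l=0 r=5: min(10,8)*5=40 best=40 *, r--
l=0 r=4: min(10,15)*4=40 best=40, l++
l=1 r=4: min(13,15)*3=39 best=40, l++

l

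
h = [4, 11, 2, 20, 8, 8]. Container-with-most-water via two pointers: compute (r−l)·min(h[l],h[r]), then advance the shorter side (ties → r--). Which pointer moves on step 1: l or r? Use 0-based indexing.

l

l=0 r=5: min(4,8)*5=20 best=20 *, l++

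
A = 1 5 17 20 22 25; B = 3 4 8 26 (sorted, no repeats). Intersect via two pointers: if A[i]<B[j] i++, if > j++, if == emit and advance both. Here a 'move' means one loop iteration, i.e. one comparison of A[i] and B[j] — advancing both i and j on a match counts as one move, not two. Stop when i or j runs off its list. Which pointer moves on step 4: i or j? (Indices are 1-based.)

i

i=1 j=1: 1<3, i++
i=2 j=1: 5>3, j++
i=2 j=2: 5>4, j++
i=2 j=3: 5<8, i++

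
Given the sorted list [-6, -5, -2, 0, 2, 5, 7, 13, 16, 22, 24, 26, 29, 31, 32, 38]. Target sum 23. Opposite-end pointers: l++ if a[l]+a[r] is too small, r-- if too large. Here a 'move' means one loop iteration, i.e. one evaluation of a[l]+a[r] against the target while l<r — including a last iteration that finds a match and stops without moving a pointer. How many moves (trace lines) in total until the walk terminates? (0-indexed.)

4 moves

l=0 r=15: -6+38=32 >23, r--
l=0 r=14: -6+32=26 >23, r--
l=0 r=13: -6+31=25 >23, r--
l=0 r=12: -6+29=23, found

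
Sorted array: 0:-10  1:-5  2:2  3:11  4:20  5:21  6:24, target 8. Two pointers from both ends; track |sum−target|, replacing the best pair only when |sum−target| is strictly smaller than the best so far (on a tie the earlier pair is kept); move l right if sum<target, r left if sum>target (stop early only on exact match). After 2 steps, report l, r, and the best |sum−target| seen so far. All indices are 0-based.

l=0 r=6: -10+24=14 d=6 *, r--
l=0 r=5: -10+21=11 d=3 *, r--

l=0, r=4, best |Δ|=3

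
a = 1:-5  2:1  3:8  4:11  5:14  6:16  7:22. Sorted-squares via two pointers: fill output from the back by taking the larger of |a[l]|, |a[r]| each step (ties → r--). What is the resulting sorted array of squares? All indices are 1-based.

[1, 25, 64, 121, 196, 256, 484]

l=1 r=7: |-5|<=|22| out[7]=484, r--
l=1 r=6: |-5|<=|16| out[6]=256, r--
l=1 r=5: |-5|<=|14| out[5]=196, r--
l=1 r=4: |-5|<=|11| out[4]=121, r--
l=1 r=3: |-5|<=|8| out[3]=64, r--
l=1 r=2: |-5|>|1| out[2]=25, l++
l=2 r=2: |1|<=|1| out[1]=1, r--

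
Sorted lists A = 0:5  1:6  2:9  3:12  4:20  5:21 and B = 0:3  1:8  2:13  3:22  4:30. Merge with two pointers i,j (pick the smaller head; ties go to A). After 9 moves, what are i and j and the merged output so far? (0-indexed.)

i=0 j=0: A[i]=5>B[j]=3 take 3, j++
i=0 j=1: A[i]=5<=B[j]=8 take 5, i++
i=1 j=1: A[i]=6<=B[j]=8 take 6, i++
i=2 j=1: A[i]=9>B[j]=8 take 8, j++
i=2 j=2: A[i]=9<=B[j]=13 take 9, i++
i=3 j=2: A[i]=12<=B[j]=13 take 12, i++
i=4 j=2: A[i]=20>B[j]=13 take 13, j++
i=4 j=3: A[i]=20<=B[j]=22 take 20, i++
i=5 j=3: A[i]=21<=B[j]=22 take 21, i++

i=6, j=3, merged so far=[3, 5, 6, 8, 9, 12, 13, 20, 21]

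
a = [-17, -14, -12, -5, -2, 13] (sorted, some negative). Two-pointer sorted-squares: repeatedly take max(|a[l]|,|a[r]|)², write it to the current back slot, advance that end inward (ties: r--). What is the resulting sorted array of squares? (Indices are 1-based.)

l=1 r=6: |-17|>|13| out[6]=289, l++
l=2 r=6: |-14|>|13| out[5]=196, l++
l=3 r=6: |-12|<=|13| out[4]=169, r--
l=3 r=5: |-12|>|-2| out[3]=144, l++
l=4 r=5: |-5|>|-2| out[2]=25, l++
l=5 r=5: |-2|<=|-2| out[1]=4, r--

[4, 25, 144, 169, 196, 289]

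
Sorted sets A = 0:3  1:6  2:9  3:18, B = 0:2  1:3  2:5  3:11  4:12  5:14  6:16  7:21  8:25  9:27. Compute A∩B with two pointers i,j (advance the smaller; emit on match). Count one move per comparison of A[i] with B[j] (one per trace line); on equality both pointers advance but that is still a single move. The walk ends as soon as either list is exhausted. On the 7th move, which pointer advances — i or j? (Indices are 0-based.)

[i=0,j=0] 3>2 → j++
[i=0,j=1] 3==3 emit → i++,j++
[i=1,j=2] 6>5 → j++
[i=1,j=3] 6<11 → i++
[i=2,j=3] 9<11 → i++
[i=3,j=3] 18>11 → j++
[i=3,j=4] 18>12 → j++

j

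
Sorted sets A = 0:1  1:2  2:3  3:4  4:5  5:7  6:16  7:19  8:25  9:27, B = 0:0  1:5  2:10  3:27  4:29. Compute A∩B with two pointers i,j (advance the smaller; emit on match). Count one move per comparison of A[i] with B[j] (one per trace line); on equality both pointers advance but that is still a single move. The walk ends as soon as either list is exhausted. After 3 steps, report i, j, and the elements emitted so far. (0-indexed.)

[i=0,j=0] 1>0 → j++
[i=0,j=1] 1<5 → i++
[i=1,j=1] 2<5 → i++

i=2, j=1, emitted=[]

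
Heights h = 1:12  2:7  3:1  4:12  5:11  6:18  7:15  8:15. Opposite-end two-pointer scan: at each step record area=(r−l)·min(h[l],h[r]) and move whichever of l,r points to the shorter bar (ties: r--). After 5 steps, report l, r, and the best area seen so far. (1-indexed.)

[1,8] min(12,15)*7=84 best=84 * → l++
[2,8] min(7,15)*6=42 best=84 → l++
[3,8] min(1,15)*5=5 best=84 → l++
[4,8] min(12,15)*4=48 best=84 → l++
[5,8] min(11,15)*3=33 best=84 → l++

l=6, r=8, best area=84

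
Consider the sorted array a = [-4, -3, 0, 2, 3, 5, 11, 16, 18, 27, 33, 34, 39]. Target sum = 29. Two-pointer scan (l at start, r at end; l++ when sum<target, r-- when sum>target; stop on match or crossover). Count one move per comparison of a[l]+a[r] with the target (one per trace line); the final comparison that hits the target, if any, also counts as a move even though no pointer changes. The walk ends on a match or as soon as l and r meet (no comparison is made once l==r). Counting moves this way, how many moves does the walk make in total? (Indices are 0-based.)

[0,12] -4+39=35 >29 → r--
[0,11] -4+34=30 >29 → r--
[0,10] -4+33=29 → found

3 moves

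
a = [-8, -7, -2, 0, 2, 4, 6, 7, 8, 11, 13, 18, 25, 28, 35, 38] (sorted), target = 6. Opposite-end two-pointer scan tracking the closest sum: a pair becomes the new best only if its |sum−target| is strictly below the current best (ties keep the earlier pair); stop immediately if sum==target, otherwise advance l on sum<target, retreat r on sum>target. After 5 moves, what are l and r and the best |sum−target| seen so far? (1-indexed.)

l=1 r=16: -8+38=30 d=24 *, r--
l=1 r=15: -8+35=27 d=21 *, r--
l=1 r=14: -8+28=20 d=14 *, r--
l=1 r=13: -8+25=17 d=11 *, r--
l=1 r=12: -8+18=10 d=4 *, r--

l=1, r=11, best |Δ|=4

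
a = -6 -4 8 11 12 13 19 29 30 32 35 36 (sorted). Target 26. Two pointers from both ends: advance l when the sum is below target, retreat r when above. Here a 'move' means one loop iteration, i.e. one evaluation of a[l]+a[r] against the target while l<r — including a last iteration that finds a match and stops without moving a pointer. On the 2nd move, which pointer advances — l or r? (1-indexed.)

r

[1,12] -6+36=30 >26 → r--
[1,11] -6+35=29 >26 → r--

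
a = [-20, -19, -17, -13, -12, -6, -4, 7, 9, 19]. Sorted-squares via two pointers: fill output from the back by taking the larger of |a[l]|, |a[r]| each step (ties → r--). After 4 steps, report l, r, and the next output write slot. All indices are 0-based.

l=3, r=8, next write slot=5

l=0 r=9: |-20|>|19| out[9]=400, l++
l=1 r=9: |-19|<=|19| out[8]=361, r--
l=1 r=8: |-19|>|9| out[7]=361, l++
l=2 r=8: |-17|>|9| out[6]=289, l++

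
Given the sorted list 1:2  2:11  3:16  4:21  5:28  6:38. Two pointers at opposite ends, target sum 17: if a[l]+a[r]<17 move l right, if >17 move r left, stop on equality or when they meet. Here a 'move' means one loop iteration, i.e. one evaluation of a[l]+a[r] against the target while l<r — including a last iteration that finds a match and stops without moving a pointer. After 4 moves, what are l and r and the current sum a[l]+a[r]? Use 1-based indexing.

l=1 r=6: 2+38=40 >17, r--
l=1 r=5: 2+28=30 >17, r--
l=1 r=4: 2+21=23 >17, r--
l=1 r=3: 2+16=18 >17, r--

l=1, r=2, sum=13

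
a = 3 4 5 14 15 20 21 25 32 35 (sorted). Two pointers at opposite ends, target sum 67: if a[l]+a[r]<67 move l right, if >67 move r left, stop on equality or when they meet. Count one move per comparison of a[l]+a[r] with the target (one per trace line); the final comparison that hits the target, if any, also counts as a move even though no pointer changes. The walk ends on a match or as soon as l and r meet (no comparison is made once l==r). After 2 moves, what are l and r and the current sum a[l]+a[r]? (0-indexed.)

[0,9] 3+35=38 <67 → l++
[1,9] 4+35=39 <67 → l++

l=2, r=9, sum=40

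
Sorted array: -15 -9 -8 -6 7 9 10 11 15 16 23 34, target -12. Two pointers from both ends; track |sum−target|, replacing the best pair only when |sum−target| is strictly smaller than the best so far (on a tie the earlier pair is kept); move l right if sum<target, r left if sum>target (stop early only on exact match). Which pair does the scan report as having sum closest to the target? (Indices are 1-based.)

l=1 r=12: -15+34=19 d=31 *, r--
l=1 r=11: -15+23=8 d=20 *, r--
l=1 r=10: -15+16=1 d=13 *, r--
l=1 r=9: -15+15=0 d=12 *, r--
l=1 r=8: -15+11=-4 d=8 *, r--
l=1 r=7: -15+10=-5 d=7 *, r--
l=1 r=6: -15+9=-6 d=6 *, r--
l=1 r=5: -15+7=-8 d=4 *, r--
l=1 r=4: -15+-6=-21 d=9, l++
l=2 r=4: -9+-6=-15 d=3 *, l++
l=3 r=4: -8+-6=-14 d=2 *, l++

pair (-8, -6) with sum -14 (|Δ|=2)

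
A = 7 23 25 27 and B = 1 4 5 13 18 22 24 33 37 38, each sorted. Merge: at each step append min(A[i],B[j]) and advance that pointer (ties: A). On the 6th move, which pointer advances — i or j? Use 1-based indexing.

[i=1,j=1] A[i]=7>B[j]=1 take 1 → j++
[i=1,j=2] A[i]=7>B[j]=4 take 4 → j++
[i=1,j=3] A[i]=7>B[j]=5 take 5 → j++
[i=1,j=4] A[i]=7<=B[j]=13 take 7 → i++
[i=2,j=4] A[i]=23>B[j]=13 take 13 → j++
[i=2,j=5] A[i]=23>B[j]=18 take 18 → j++

j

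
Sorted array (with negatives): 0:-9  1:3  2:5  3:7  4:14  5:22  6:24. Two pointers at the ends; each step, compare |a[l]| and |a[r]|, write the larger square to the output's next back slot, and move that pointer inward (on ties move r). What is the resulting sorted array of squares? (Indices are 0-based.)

[9, 25, 49, 81, 196, 484, 576]

[0,6] |-9|<=|24| out[6]=576 → r--
[0,5] |-9|<=|22| out[5]=484 → r--
[0,4] |-9|<=|14| out[4]=196 → r--
[0,3] |-9|>|7| out[3]=81 → l++
[1,3] |3|<=|7| out[2]=49 → r--
[1,2] |3|<=|5| out[1]=25 → r--
[1,1] |3|<=|3| out[0]=9 → r--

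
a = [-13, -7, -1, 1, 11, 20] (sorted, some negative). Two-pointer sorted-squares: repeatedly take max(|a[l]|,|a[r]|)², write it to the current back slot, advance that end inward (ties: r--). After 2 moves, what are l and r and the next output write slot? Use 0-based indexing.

l=1, r=4, next write slot=3

[0,5] |-13|<=|20| out[5]=400 → r--
[0,4] |-13|>|11| out[4]=169 → l++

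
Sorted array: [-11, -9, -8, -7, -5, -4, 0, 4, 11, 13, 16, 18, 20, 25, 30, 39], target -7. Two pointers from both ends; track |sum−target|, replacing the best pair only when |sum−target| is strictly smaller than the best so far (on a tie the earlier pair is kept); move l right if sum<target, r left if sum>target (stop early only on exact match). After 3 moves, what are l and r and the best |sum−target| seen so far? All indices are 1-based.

[1,16] -11+39=28 d=35 * → r--
[1,15] -11+30=19 d=26 * → r--
[1,14] -11+25=14 d=21 * → r--

l=1, r=13, best |Δ|=21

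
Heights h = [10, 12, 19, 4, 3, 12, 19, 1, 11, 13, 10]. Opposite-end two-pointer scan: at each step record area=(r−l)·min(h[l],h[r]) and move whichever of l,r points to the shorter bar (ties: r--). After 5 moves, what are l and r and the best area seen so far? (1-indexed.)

l=3, r=8, best area=100

l=1 r=11: min(10,10)*10=100 best=100 *, r--
l=1 r=10: min(10,13)*9=90 best=100, l++
l=2 r=10: min(12,13)*8=96 best=100, l++
l=3 r=10: min(19,13)*7=91 best=100, r--
l=3 r=9: min(19,11)*6=66 best=100, r--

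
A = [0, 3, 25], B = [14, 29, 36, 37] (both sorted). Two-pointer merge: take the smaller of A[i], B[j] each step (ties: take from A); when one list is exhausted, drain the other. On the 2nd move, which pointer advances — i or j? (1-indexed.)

[i=1,j=1] A[i]=0<=B[j]=14 take 0 → i++
[i=2,j=1] A[i]=3<=B[j]=14 take 3 → i++

i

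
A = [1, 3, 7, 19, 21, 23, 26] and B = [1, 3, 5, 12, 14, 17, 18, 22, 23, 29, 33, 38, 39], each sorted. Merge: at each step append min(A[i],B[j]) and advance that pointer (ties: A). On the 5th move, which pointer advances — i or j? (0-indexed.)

[i=0,j=0] A[i]=1<=B[j]=1 take 1 → i++
[i=1,j=0] A[i]=3>B[j]=1 take 1 → j++
[i=1,j=1] A[i]=3<=B[j]=3 take 3 → i++
[i=2,j=1] A[i]=7>B[j]=3 take 3 → j++
[i=2,j=2] A[i]=7>B[j]=5 take 5 → j++

j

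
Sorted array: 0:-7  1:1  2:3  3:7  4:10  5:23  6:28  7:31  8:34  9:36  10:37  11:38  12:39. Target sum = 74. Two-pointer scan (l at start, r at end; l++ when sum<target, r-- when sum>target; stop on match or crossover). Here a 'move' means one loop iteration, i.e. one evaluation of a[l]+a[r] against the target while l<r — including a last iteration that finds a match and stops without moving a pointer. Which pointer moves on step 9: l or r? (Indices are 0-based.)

[0,12] -7+39=32 <74 → l++
[1,12] 1+39=40 <74 → l++
[2,12] 3+39=42 <74 → l++
[3,12] 7+39=46 <74 → l++
[4,12] 10+39=49 <74 → l++
[5,12] 23+39=62 <74 → l++
[6,12] 28+39=67 <74 → l++
[7,12] 31+39=70 <74 → l++
[8,12] 34+39=73 <74 → l++

l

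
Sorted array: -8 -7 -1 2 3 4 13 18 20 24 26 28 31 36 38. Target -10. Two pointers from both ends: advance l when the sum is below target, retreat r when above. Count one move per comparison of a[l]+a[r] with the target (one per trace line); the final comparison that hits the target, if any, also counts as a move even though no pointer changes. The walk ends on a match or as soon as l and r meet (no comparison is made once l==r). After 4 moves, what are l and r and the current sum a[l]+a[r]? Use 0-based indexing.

l=0 r=14: -8+38=30 >-10, r--
l=0 r=13: -8+36=28 >-10, r--
l=0 r=12: -8+31=23 >-10, r--
l=0 r=11: -8+28=20 >-10, r--

l=0, r=10, sum=18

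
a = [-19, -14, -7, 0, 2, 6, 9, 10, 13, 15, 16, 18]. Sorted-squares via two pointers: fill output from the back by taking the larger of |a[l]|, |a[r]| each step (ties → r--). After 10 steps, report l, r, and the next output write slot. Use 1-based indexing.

l=4, r=5, next write slot=2

l=1 r=12: |-19|>|18| out[12]=361, l++
l=2 r=12: |-14|<=|18| out[11]=324, r--
l=2 r=11: |-14|<=|16| out[10]=256, r--
l=2 r=10: |-14|<=|15| out[9]=225, r--
l=2 r=9: |-14|>|13| out[8]=196, l++
l=3 r=9: |-7|<=|13| out[7]=169, r--
l=3 r=8: |-7|<=|10| out[6]=100, r--
l=3 r=7: |-7|<=|9| out[5]=81, r--
l=3 r=6: |-7|>|6| out[4]=49, l++
l=4 r=6: |0|<=|6| out[3]=36, r--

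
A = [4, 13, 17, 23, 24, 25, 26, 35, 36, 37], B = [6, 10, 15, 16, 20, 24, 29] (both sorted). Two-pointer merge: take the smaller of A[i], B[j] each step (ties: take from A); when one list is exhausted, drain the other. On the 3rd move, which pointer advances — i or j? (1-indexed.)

j

[i=1,j=1] A[i]=4<=B[j]=6 take 4 → i++
[i=2,j=1] A[i]=13>B[j]=6 take 6 → j++
[i=2,j=2] A[i]=13>B[j]=10 take 10 → j++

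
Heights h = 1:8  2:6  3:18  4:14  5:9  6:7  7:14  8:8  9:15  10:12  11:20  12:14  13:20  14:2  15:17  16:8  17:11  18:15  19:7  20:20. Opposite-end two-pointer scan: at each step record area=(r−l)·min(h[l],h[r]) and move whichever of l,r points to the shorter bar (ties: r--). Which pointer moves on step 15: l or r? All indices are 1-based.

[1,20] min(8,20)*19=152 best=152 * → l++
[2,20] min(6,20)*18=108 best=152 → l++
[3,20] min(18,20)*17=306 best=306 * → l++
[4,20] min(14,20)*16=224 best=306 → l++
[5,20] min(9,20)*15=135 best=306 → l++
[6,20] min(7,20)*14=98 best=306 → l++
[7,20] min(14,20)*13=182 best=306 → l++
[8,20] min(8,20)*12=96 best=306 → l++
[9,20] min(15,20)*11=165 best=306 → l++
[10,20] min(12,20)*10=120 best=306 → l++
[11,20] min(20,20)*9=180 best=306 → r--
[11,19] min(20,7)*8=56 best=306 → r--
[11,18] min(20,15)*7=105 best=306 → r--
[11,17] min(20,11)*6=66 best=306 → r--
[11,16] min(20,8)*5=40 best=306 → r--

r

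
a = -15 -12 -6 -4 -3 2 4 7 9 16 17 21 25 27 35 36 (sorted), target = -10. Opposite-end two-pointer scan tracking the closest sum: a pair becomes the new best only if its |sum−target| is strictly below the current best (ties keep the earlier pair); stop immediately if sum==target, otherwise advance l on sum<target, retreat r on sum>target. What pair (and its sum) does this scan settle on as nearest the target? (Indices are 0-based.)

pair (-12, 2) with sum -10 (|Δ|=0)

[0,15] -15+36=21 d=31 * → r--
[0,14] -15+35=20 d=30 * → r--
[0,13] -15+27=12 d=22 * → r--
[0,12] -15+25=10 d=20 * → r--
[0,11] -15+21=6 d=16 * → r--
[0,10] -15+17=2 d=12 * → r--
[0,9] -15+16=1 d=11 * → r--
[0,8] -15+9=-6 d=4 * → r--
[0,7] -15+7=-8 d=2 * → r--
[0,6] -15+4=-11 d=1 * → l++
[1,6] -12+4=-8 d=2 → r--
[1,5] -12+2=-10 d=0 * → stop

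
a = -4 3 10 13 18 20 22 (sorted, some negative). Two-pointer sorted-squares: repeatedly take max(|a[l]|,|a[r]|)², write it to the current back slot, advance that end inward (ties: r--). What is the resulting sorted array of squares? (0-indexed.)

[9, 16, 100, 169, 324, 400, 484]

[0,6] |-4|<=|22| out[6]=484 → r--
[0,5] |-4|<=|20| out[5]=400 → r--
[0,4] |-4|<=|18| out[4]=324 → r--
[0,3] |-4|<=|13| out[3]=169 → r--
[0,2] |-4|<=|10| out[2]=100 → r--
[0,1] |-4|>|3| out[1]=16 → l++
[1,1] |3|<=|3| out[0]=9 → r--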